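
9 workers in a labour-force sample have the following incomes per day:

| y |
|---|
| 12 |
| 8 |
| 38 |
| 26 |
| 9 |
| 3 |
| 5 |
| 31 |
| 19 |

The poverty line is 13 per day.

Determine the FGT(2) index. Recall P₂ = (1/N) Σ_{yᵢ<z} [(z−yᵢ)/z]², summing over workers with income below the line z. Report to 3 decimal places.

Incomes under z: 3, 5, 8, 9, 12 (q = 5 of N = 9).
Relative gaps: (13−3)/13 = 0.7692; (13−5)/13 = 0.6154; (13−8)/13 = 0.3846; (13−9)/13 = 0.3077; (13−12)/13 = 0.0769.
Squared: 0.5917; 0.3787; 0.1479; 0.0947; 0.0059.
Sum = 1.218935; P₂ = 1.218935 / 9 = 0.135.

0.135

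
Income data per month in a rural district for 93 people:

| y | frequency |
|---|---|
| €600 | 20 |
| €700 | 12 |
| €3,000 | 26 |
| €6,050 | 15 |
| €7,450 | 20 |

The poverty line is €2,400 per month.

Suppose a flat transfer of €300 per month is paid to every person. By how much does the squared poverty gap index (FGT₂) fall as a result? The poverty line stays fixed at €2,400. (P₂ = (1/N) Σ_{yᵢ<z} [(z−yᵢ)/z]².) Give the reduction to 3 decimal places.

0.058

Before: below the line — 20×€600, 12×€700; squared poverty gap index (FGT₂) = 0.18571.
After the €300 transfer: below the line — 20×€900, 12×€1,000; squared poverty gap index (FGT₂) = 0.12791.
Reduction = 0.18571 − 0.12791 = 0.058.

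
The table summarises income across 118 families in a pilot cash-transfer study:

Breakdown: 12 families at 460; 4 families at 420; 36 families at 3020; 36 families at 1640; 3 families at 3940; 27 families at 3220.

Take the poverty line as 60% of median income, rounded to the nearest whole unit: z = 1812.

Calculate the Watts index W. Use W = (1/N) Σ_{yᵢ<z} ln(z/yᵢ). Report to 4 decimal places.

0.2194

Poor units: 4×420, 12×460, 36×1640 (q = 52 of N = 118).
Log shortfalls: ln(1812/420) = 1.4619 (×4); ln(1812/460) = 1.3710 (×12); ln(1812/1640) = 0.0997 (×36).
W = 25.889706 / 118 = 0.2194.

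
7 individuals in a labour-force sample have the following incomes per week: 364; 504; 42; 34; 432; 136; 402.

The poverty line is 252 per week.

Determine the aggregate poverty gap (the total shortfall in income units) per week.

Incomes under z: 34, 42, 136 (q = 3 of N = 7).
Individual gaps: 252−34 = 218; 252−42 = 210; 252−136 = 116.
Aggregate gap = 544.

544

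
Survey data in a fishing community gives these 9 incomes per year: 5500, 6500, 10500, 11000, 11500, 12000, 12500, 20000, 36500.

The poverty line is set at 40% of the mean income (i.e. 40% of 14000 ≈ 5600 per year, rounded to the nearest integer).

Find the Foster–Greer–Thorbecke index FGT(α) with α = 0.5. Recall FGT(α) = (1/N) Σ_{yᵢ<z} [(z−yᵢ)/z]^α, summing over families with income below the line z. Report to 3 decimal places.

0.015

Incomes under z: 5500 (q = 1 of N = 9).
Relative gaps: (5600−5500)/5600 = 0.0179.
Raised to α = 0.5: 0.13363.
Sum = 0.133631; FGT(0.5) = 0.133631 / 9 = 0.015.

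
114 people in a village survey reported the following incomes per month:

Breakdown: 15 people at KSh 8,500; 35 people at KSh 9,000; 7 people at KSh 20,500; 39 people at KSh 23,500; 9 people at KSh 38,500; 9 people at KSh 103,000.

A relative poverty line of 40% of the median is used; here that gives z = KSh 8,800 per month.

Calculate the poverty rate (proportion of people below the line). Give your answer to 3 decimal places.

15 of the 114 people have income below KSh 8,800.
H = 15/114 = 0.132.

0.132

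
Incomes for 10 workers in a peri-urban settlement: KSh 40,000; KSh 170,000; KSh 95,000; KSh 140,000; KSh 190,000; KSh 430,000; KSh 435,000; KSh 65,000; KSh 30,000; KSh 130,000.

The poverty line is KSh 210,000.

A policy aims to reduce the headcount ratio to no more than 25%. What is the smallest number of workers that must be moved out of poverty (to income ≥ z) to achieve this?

6

Currently q = 8 of N = 10 are below the line (H = 0.800).
A headcount ratio of at most 25% allows at most ⌊0.25 × 10⌋ = 2 poor workers.
So at least 8 − 2 = 6 must be lifted.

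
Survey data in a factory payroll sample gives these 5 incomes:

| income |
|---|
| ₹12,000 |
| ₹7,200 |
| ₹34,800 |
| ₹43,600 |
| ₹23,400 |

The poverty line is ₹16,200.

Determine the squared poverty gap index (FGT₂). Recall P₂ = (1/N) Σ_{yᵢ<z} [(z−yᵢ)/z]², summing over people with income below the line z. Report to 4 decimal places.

Incomes under z: ₹7,200, ₹12,000 (q = 2 of N = 5).
Relative gaps: (16200−7200)/16200 = 0.5556; (16200−12000)/16200 = 0.2593.
Squared: 0.3086; 0.0672.
Sum = 0.375857; P₂ = 0.375857 / 5 = 0.0752.

0.0752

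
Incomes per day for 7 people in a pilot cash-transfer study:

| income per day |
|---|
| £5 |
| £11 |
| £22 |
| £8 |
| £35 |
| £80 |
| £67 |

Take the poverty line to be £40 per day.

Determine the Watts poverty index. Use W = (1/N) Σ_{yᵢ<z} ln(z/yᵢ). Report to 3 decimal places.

0.816

Below z: £5, £8, £11, £22, £35 (q = 5 of N = 7).
Log shortfalls: ln(40/5) = 2.0794; ln(40/8) = 1.6094; ln(40/11) = 1.2910; ln(40/22) = 0.5978; ln(40/35) = 0.1335.
W = 5.711232 / 7 = 0.816.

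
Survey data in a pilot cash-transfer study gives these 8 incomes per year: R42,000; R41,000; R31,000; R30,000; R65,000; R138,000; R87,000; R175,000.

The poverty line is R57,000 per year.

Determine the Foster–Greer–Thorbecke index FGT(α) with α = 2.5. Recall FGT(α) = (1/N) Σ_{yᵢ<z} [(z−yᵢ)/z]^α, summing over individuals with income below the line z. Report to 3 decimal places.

0.047

Incomes under z: R30,000, R31,000, R41,000, R42,000 (q = 4 of N = 8).
Normalized shortfalls: (57000−30000)/57000 = 0.4737; (57000−31000)/57000 = 0.4561; (57000−41000)/57000 = 0.2807; (57000−42000)/57000 = 0.2632.
Raised to α = 2.5: 0.15443; 0.14052; 0.04175; 0.03553.
Sum = 0.372221; FGT(2.5) = 0.372221 / 8 = 0.047.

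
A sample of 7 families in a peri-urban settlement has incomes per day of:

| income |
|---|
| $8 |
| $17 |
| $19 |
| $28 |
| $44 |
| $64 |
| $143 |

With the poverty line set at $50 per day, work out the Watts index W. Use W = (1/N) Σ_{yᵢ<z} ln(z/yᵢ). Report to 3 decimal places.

Poor units: $8, $17, $19, $28, $44 (q = 5 of N = 7).
Log gaps: ln(50/8) = 1.8326; ln(50/17) = 1.0788; ln(50/19) = 0.9676; ln(50/28) = 0.5798; ln(50/44) = 0.1278.
W = 4.586627 / 7 = 0.655.

0.655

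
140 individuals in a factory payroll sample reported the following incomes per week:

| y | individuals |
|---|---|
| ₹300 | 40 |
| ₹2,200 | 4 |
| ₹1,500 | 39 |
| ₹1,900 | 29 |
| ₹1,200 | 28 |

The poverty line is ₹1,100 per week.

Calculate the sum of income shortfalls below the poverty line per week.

₹32,000

Incomes under z: 40×₹300 (q = 40 of N = 140).
Individual gaps: 40×(1100−300) = 32000.
Aggregate gap = ₹32,000.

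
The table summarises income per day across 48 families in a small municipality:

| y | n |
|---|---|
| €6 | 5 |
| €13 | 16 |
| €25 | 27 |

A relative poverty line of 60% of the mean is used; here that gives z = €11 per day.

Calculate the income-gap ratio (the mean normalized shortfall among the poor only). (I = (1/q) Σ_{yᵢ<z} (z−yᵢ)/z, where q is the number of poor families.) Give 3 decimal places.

Incomes under z: 5×€6 (q = 5 of N = 48).
Relative gaps: 0.4545 (×5); sum = 2.272727.
The income-gap ratio divides by q (the poor only): 2.272727 / 5 = 0.455.

0.455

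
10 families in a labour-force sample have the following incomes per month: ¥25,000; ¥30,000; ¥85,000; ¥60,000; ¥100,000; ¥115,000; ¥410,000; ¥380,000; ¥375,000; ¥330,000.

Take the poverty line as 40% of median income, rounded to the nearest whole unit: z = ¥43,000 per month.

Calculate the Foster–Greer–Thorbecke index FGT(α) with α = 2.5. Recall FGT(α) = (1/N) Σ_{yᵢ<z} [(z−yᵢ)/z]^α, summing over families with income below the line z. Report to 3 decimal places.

Poor units: ¥25,000, ¥30,000 (q = 2 of N = 10).
Relative gaps: (43000−25000)/43000 = 0.4186; (43000−30000)/43000 = 0.3023.
Raised to α = 2.5: 0.11337; 0.05026.
Sum = 0.163629; FGT(2.5) = 0.163629 / 10 = 0.016.

0.016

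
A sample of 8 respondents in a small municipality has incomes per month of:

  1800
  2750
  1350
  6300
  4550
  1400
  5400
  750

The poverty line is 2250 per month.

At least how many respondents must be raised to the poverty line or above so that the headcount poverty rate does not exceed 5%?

4

Currently q = 4 of N = 8 are below the line (H = 0.500).
A headcount ratio of at most 5% allows at most ⌊0.05 × 8⌋ = 0 poor respondents.
So at least 4 − 0 = 4 must be lifted.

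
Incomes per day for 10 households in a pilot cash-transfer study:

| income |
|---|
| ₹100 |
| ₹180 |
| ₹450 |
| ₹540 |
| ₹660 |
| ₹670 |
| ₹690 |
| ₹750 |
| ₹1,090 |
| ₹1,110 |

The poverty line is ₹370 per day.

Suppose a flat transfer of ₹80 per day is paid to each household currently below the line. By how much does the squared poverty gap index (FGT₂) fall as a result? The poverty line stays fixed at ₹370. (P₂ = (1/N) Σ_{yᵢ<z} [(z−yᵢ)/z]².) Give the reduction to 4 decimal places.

Before: below the line — ₹100, ₹180; squared poverty gap index (FGT₂) = 0.079620.
After the ₹80 transfer: below the line — ₹180, ₹260; squared poverty gap index (FGT₂) = 0.035208.
Reduction = 0.079620 − 0.035208 = 0.0444.

0.0444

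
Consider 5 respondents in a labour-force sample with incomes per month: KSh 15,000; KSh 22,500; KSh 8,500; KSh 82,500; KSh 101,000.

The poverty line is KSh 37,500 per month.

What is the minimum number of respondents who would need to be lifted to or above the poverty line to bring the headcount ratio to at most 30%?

3 of the 5 respondents are poor, so H = 3/5 = 0.600.
A headcount ratio of at most 30% allows at most ⌊0.30 × 5⌋ = 1 poor respondents.
So at least 3 − 1 = 2 must be lifted.

2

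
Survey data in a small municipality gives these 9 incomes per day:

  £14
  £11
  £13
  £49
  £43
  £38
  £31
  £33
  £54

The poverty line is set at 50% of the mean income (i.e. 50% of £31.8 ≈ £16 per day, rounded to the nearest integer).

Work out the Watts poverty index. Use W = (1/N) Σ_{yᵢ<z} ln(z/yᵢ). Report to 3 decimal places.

0.080

Below the line: £11, £13, £14 (q = 3 of N = 9).
ln(z/y) terms: ln(16/11) = 0.3747; ln(16/13) = 0.2076; ln(16/14) = 0.1335.
W = 0.715864 / 9 = 0.080.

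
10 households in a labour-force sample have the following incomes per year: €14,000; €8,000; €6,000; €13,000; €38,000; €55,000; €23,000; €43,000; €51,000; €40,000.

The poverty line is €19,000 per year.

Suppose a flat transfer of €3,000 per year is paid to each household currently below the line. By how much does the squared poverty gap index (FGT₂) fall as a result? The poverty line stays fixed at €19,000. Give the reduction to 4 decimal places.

0.0482

Before: below the line — €6,000, €8,000, €13,000, €14,000; squared poverty gap index (FGT₂) = 0.097230.
After the €3,000 transfer: below the line — €9,000, €11,000, €16,000, €17,000; squared poverty gap index (FGT₂) = 0.049030.
Reduction = 0.097230 − 0.049030 = 0.0482.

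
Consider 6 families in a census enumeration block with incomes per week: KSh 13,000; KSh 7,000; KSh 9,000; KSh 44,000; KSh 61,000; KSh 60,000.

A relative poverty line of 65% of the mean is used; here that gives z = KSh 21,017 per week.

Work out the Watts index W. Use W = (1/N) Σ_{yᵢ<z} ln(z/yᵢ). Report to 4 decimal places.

0.4047

Incomes under z: KSh 7,000, KSh 9,000, KSh 13,000 (q = 3 of N = 6).
ln(z/y) terms: ln(21017/7000) = 1.0994; ln(21017/9000) = 0.8481; ln(21017/13000) = 0.4804.
W = 2.427911 / 6 = 0.4047.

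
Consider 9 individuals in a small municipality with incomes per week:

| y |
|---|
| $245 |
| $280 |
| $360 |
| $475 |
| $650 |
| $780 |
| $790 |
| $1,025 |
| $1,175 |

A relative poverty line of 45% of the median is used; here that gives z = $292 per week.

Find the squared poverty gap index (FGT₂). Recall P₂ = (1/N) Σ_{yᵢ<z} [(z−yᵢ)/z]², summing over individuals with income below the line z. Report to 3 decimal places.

Poor units: $245, $280 (q = 2 of N = 9).
Shortfall ratios: (292−245)/292 = 0.1610; (292−280)/292 = 0.0411.
Squared: 0.0259; 0.0017.
Sum = 0.027597; P₂ = 0.027597 / 9 = 0.003.

0.003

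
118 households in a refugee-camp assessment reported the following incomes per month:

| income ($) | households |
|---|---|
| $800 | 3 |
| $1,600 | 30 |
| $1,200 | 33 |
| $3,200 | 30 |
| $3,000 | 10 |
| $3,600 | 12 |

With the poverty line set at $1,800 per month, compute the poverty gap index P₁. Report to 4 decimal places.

0.1356

Below z: 3×$800, 33×$1,200, 30×$1,600 (q = 66 of N = 118).
Shortfall ratios: (1800−800)/1800 = 0.5556 (×3); (1800−1200)/1800 = 0.3333 (×33); (1800−1600)/1800 = 0.1111 (×30).
Sum of shortfalls = 16.000000; P₁ averages over all N: 16.000000 / 118 = 0.1356.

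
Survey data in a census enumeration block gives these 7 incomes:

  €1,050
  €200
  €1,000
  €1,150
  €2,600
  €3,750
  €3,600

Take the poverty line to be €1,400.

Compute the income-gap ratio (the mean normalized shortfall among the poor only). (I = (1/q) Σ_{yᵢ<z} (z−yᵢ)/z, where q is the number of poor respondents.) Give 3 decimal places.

Poor units: €200, €1,000, €1,050, €1,150 (q = 4 of N = 7).
Shortfall ratios (z−y)/z: 0.8571, 0.2857, 0.2500, 0.1786; sum = 1.571429.
The income-gap ratio divides by q (the poor only): 1.571429 / 4 = 0.393.

0.393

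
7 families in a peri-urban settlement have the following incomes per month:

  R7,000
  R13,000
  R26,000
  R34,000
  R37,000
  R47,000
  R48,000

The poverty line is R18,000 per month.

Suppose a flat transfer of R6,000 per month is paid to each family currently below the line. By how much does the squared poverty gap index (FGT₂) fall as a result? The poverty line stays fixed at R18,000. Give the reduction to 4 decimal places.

0.0534

Before: below the line — R7,000, R13,000; squared poverty gap index (FGT₂) = 0.064374.
After the R6,000 transfer: below the line — R13,000; squared poverty gap index (FGT₂) = 0.011023.
Reduction = 0.064374 − 0.011023 = 0.0534.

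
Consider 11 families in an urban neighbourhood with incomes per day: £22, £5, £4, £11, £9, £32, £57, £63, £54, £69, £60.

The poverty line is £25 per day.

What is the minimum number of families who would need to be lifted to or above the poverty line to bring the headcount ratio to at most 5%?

Currently q = 5 of N = 11 are below the line (H = 0.455).
A headcount ratio of at most 5% allows at most ⌊0.05 × 11⌋ = 0 poor families.
So at least 5 − 0 = 5 must be lifted.

5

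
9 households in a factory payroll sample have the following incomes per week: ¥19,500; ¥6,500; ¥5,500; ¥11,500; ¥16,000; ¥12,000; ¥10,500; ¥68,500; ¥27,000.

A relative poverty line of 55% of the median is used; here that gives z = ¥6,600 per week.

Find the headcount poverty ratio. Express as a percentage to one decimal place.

22.2%

2 of the 9 households have income below ¥6,600.
H = 2/9 = 22.2%.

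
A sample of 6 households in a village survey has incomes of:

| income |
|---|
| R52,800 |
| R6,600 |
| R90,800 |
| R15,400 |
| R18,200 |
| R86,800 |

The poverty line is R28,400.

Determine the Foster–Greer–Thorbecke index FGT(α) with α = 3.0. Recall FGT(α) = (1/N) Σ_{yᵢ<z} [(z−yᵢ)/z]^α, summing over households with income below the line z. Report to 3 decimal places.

Poor units: R6,600, R15,400, R18,200 (q = 3 of N = 6).
Normalized shortfalls: (28400−6600)/28400 = 0.7676; (28400−15400)/28400 = 0.4577; (28400−18200)/28400 = 0.3592.
Raised to α = 3.0: 0.45229; 0.09591; 0.04633.
Sum = 0.594528; FGT(3.0) = 0.594528 / 6 = 0.099.

0.099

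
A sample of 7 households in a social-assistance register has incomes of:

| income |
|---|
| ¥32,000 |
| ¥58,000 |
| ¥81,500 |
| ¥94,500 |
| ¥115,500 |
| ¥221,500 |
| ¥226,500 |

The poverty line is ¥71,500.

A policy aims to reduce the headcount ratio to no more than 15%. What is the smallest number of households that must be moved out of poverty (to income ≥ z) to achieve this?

2 of the 7 households are poor, so H = 2/7 = 0.286.
A headcount ratio of at most 15% allows at most ⌊0.15 × 7⌋ = 1 poor households.
So at least 2 − 1 = 1 must be lifted.

1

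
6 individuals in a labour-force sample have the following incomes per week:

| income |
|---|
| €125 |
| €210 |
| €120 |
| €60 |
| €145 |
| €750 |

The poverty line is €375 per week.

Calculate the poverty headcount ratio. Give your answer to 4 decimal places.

5 of the 6 individuals have income below €375.
H = 5/6 = 0.8333.

0.8333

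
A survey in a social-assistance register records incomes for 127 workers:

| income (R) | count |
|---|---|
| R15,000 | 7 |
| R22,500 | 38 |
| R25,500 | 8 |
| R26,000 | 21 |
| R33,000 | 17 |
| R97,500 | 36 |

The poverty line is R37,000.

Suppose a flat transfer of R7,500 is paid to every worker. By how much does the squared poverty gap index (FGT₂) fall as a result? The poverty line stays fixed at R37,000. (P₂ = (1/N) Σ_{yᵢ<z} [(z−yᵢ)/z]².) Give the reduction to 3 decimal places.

0.066

Before: below the line — 7×R15,000, 38×R22,500, 8×R25,500, 21×R26,000, 17×R33,000; squared poverty gap index (FGT₂) = 0.08770.
After the R7,500 transfer: below the line — 7×R22,500, 38×R30,000, 8×R33,000, 21×R33,500; squared poverty gap index (FGT₂) = 0.02139.
Reduction = 0.08770 − 0.02139 = 0.066.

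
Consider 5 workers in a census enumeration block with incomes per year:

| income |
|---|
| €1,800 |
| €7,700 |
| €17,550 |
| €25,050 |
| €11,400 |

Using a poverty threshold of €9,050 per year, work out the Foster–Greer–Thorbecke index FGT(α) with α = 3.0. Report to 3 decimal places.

Incomes under z: €1,800, €7,700 (q = 2 of N = 5).
Relative gaps: (9050−1800)/9050 = 0.8011; (9050−7700)/9050 = 0.1492.
Raised to α = 3.0: 0.51412; 0.00332.
Sum = 0.517444; FGT(3.0) = 0.517444 / 5 = 0.103.

0.103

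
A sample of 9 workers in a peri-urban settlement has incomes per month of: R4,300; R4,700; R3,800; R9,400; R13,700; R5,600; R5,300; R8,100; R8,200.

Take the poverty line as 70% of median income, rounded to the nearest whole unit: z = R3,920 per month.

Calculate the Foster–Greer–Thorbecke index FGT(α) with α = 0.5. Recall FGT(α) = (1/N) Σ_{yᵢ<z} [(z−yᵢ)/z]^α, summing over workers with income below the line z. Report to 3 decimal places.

0.019

Below the line: R3,800 (q = 1 of N = 9).
Relative gaps: (3920−3800)/3920 = 0.0306.
Raised to α = 0.5: 0.17496.
Sum = 0.174964; FGT(0.5) = 0.174964 / 9 = 0.019.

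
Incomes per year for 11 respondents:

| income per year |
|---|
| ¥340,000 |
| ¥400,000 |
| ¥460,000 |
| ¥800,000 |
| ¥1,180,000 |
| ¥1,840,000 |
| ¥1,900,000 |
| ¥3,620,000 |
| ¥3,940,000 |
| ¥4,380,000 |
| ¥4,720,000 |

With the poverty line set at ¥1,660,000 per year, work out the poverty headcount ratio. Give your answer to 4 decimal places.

0.4545

5 of the 11 respondents have income below ¥1,660,000.
H = 5/11 = 0.4545.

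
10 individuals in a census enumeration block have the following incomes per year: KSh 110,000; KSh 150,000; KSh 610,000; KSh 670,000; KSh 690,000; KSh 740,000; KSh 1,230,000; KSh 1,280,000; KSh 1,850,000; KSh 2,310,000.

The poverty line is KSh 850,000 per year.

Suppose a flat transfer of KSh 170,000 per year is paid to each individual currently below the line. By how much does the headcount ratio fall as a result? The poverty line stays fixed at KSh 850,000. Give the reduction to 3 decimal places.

Before: below the line — KSh 110,000, KSh 150,000, KSh 610,000, KSh 670,000, KSh 690,000, KSh 740,000; headcount ratio = 0.60000.
After the KSh 170,000 transfer: below the line — KSh 280,000, KSh 320,000, KSh 780,000, KSh 840,000; headcount ratio = 0.40000.
Reduction = 0.60000 − 0.40000 = 0.200.

0.200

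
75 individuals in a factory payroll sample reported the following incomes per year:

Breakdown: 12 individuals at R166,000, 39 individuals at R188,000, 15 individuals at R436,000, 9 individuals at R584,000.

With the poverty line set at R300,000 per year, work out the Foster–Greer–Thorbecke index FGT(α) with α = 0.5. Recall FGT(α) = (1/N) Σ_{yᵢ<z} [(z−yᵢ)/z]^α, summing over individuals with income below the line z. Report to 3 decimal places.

Below z: 12×R166,000, 39×R188,000 (q = 51 of N = 75).
Relative gaps: (300000−166000)/300000 = 0.4467 (×12); (300000−188000)/300000 = 0.3733 (×39).
Raised to α = 0.5: 0.66833 (×12); 0.61101 (×39).
Sum = 31.849369; FGT(0.5) = 31.849369 / 75 = 0.425.

0.425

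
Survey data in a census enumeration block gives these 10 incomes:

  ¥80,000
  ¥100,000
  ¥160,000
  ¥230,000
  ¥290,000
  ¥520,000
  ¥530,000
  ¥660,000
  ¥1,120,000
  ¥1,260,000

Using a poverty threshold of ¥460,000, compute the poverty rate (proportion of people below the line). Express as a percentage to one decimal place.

50.0%

5 of the 10 people have income below ¥460,000.
H = 5/10 = 50.0%.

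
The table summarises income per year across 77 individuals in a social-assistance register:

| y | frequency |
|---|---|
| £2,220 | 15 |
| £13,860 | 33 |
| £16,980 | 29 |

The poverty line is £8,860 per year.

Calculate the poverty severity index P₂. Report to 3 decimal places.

Poor units: 15×£2,220 (q = 15 of N = 77).
Normalized shortfalls: (8860−2220)/8860 = 0.7494 (×15).
Squared: 0.5617 (×15).
Sum = 8.424807; P₂ = 8.424807 / 77 = 0.109.

0.109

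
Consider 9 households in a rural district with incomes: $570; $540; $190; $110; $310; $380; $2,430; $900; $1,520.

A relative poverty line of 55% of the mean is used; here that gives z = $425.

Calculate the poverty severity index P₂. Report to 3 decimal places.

Poor units: $110, $190, $310, $380 (q = 4 of N = 9).
Relative gaps: (425−110)/425 = 0.7412; (425−190)/425 = 0.5529; (425−310)/425 = 0.2706; (425−380)/425 = 0.1059.
Squared: 0.5493; 0.3057; 0.0732; 0.0112.
Sum = 0.939516; P₂ = 0.939516 / 9 = 0.104.

0.104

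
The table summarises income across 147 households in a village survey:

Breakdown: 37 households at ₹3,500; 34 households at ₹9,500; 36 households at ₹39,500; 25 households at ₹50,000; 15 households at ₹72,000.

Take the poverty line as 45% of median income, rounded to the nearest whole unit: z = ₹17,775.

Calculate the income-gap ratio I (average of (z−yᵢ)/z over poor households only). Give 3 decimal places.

Poor units: 37×₹3,500, 34×₹9,500 (q = 71 of N = 147).
Relative gaps: 0.8031 (×37), 0.4655 (×34); sum = 45.542897.
The income-gap ratio divides by q (the poor only): 45.542897 / 71 = 0.641.

0.641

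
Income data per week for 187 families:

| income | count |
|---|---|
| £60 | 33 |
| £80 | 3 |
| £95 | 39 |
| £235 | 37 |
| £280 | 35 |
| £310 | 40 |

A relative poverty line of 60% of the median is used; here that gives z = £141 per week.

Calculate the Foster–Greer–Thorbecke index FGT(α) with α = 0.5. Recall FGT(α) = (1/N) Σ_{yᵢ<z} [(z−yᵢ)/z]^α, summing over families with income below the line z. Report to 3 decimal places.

Below z: 33×£60, 3×£80, 39×£95 (q = 75 of N = 187).
Relative gaps: (141−60)/141 = 0.5745 (×33); (141−80)/141 = 0.4326 (×3); (141−95)/141 = 0.3262 (×39).
Raised to α = 0.5: 0.75794 (×33); 0.65774 (×3); 0.57118 (×39).
Sum = 49.260971; FGT(0.5) = 49.260971 / 187 = 0.263.

0.263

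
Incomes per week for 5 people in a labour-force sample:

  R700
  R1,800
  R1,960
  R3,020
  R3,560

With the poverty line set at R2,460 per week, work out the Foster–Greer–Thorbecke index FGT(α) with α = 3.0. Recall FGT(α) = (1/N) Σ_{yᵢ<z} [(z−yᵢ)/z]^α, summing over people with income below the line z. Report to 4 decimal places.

Below z: R700, R1,800, R1,960 (q = 3 of N = 5).
Normalized shortfalls: (2460−700)/2460 = 0.7154; (2460−1800)/2460 = 0.2683; (2460−1960)/2460 = 0.2033.
Raised to α = 3.0: 0.36621; 0.01931; 0.00840.
Sum = 0.393921; FGT(3.0) = 0.393921 / 5 = 0.0788.

0.0788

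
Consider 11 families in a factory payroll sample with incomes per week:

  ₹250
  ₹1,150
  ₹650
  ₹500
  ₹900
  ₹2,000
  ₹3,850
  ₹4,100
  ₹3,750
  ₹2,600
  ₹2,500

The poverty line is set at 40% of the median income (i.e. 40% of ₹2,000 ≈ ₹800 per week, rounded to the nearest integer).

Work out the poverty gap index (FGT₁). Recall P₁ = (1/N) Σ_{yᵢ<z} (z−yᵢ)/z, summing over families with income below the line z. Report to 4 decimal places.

Incomes under z: ₹250, ₹500, ₹650 (q = 3 of N = 11).
Gap ratios (z−y)/z: (800−250)/800 = 0.6875; (800−500)/800 = 0.3750; (800−650)/800 = 0.1875.
Σ = 1.250000. Dividing by the full population N = 11 gives P₁ = 0.1136.

0.1136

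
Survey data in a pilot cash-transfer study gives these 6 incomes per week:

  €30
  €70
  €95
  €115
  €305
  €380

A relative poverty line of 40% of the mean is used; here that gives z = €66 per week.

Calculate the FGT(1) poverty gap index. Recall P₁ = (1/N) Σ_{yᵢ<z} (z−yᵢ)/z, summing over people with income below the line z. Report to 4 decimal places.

0.0909

Below the line: €30 (q = 1 of N = 6).
Relative gaps: (66−30)/66 = 0.5455.
Σ = 0.545455. Dividing by the full population N = 6 gives P₁ = 0.0909.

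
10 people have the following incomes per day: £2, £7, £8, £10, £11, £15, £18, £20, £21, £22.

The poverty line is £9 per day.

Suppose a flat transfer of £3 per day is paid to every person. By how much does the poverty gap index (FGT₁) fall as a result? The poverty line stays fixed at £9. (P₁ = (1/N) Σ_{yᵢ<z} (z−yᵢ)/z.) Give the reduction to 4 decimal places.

Before: below the line — £2, £7, £8; poverty gap index (FGT₁) = 0.111111.
After the £3 transfer: below the line — £5; poverty gap index (FGT₁) = 0.044444.
Reduction = 0.111111 − 0.044444 = 0.0667.

0.0667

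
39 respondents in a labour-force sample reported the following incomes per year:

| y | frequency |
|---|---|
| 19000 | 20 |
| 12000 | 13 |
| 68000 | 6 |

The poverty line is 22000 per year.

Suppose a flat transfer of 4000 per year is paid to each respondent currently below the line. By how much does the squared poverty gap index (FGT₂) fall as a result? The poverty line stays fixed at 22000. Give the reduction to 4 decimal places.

0.0536

Before: below the line — 13×12000, 20×19000; squared poverty gap index (FGT₂) = 0.078406.
After the 4000 transfer: below the line — 13×16000; squared poverty gap index (FGT₂) = 0.024793.
Reduction = 0.078406 − 0.024793 = 0.0536.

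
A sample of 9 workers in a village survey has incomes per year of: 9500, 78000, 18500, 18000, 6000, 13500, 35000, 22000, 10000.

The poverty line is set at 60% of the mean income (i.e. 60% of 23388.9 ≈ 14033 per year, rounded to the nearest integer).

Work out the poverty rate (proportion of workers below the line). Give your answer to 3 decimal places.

4 of the 9 workers have income below 14033.
H = 4/9 = 0.444.

0.444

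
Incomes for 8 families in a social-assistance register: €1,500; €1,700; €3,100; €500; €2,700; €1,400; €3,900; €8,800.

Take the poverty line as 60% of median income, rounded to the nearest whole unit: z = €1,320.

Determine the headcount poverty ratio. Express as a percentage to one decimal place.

1 of the 8 families have income below €1,320.
H = 1/8 = 12.5%.

12.5%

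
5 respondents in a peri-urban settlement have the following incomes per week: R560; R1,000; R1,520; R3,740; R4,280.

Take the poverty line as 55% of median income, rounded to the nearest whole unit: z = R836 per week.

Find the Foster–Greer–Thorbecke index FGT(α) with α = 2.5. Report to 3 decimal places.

0.013

Incomes under z: R560 (q = 1 of N = 5).
Normalized shortfalls: (836−560)/836 = 0.3301.
Raised to α = 2.5: 0.06263.
Sum = 0.062626; FGT(2.5) = 0.062626 / 5 = 0.013.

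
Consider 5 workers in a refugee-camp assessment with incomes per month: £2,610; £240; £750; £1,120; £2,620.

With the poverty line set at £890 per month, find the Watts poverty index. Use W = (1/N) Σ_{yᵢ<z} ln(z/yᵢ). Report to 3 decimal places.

0.296

Poor units: £240, £750 (q = 2 of N = 5).
Log gaps: ln(890/240) = 1.3106; ln(890/750) = 0.1711.
W = 1.481731 / 5 = 0.296.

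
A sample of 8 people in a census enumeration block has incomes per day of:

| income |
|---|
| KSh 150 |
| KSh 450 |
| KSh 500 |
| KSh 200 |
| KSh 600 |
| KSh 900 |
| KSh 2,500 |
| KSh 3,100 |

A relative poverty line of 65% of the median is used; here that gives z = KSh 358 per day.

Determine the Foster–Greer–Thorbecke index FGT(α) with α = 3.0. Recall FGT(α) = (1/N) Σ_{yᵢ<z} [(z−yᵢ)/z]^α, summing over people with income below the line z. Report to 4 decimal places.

Below z: KSh 150, KSh 200 (q = 2 of N = 8).
Gap ratios (z−y)/z: (358−150)/358 = 0.5810; (358−200)/358 = 0.4413.
Raised to α = 3.0: 0.19613; 0.08597.
Sum = 0.282094; FGT(3.0) = 0.282094 / 8 = 0.0353.

0.0353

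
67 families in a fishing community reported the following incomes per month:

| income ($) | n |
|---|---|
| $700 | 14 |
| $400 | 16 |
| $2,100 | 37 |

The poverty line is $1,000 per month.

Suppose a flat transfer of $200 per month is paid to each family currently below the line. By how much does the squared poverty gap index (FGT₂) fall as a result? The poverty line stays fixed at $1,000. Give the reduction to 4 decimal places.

Before: below the line — 16×$400, 14×$700; squared poverty gap index (FGT₂) = 0.104776.
After the $200 transfer: below the line — 16×$600, 14×$900; squared poverty gap index (FGT₂) = 0.040299.
Reduction = 0.104776 − 0.040299 = 0.0645.

0.0645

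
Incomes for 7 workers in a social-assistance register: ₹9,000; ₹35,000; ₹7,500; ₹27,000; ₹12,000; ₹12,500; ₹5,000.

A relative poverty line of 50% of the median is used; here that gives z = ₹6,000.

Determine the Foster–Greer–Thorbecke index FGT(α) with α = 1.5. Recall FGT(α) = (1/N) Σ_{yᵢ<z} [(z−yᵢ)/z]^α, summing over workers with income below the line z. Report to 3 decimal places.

0.010

Below z: ₹5,000 (q = 1 of N = 7).
Relative gaps: (6000−5000)/6000 = 0.1667.
Raised to α = 1.5: 0.06804.
Sum = 0.068041; FGT(1.5) = 0.068041 / 7 = 0.010.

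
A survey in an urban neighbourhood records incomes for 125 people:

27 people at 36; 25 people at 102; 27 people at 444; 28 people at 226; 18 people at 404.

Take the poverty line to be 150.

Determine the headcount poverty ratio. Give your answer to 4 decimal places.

52 of the 125 people have income below 150.
H = 52/125 = 0.4160.

0.4160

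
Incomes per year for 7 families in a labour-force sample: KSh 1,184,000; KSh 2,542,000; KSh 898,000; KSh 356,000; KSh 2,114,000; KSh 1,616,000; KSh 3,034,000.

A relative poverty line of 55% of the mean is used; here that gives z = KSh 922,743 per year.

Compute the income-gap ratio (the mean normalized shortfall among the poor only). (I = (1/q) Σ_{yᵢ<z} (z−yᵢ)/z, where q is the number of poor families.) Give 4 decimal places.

Below z: KSh 356,000, KSh 898,000 (q = 2 of N = 7).
Shortfall ratios (z−y)/z: 0.6142, 0.0268; sum = 0.641008.
I averages over the q = 2 poor units only: 0.641008 / 2 = 0.3205.

0.3205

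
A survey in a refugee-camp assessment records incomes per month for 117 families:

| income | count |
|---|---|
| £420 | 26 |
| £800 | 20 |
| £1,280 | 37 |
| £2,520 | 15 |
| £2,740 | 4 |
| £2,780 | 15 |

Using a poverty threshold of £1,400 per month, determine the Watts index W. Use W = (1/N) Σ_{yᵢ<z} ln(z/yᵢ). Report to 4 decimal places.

0.3915

Below the line: 26×£420, 20×£800, 37×£1,280 (q = 83 of N = 117).
Log gaps: ln(1400/420) = 1.2040 (×26); ln(1400/800) = 0.5596 (×20); ln(1400/1280) = 0.0896 (×37).
W = 45.811259 / 117 = 0.3915.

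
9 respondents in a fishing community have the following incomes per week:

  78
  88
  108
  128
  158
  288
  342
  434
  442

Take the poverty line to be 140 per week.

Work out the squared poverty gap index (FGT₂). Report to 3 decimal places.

0.044

Incomes under z: 78, 88, 108, 128 (q = 4 of N = 9).
Relative gaps: (140−78)/140 = 0.4429; (140−88)/140 = 0.3714; (140−108)/140 = 0.2286; (140−128)/140 = 0.0857.
Squared: 0.1961; 0.1380; 0.0522; 0.0073.
Sum = 0.393673; P₂ = 0.393673 / 9 = 0.044.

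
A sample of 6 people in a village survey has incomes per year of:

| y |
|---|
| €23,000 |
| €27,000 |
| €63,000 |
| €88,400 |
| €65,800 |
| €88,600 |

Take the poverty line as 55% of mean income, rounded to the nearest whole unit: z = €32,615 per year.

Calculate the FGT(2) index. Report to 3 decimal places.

Incomes under z: €23,000, €27,000 (q = 2 of N = 6).
Relative gaps: (32615−23000)/32615 = 0.2948; (32615−27000)/32615 = 0.1722.
Squared: 0.0869; 0.0296.
Sum = 0.116548; P₂ = 0.116548 / 6 = 0.019.

0.019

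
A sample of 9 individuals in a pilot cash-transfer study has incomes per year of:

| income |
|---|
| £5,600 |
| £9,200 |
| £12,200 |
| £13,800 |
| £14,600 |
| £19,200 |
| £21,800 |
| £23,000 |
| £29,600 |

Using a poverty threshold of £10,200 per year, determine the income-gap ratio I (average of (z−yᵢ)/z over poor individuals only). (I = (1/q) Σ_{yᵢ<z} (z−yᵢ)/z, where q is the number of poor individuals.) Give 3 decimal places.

0.275

Below the line: £5,600, £9,200 (q = 2 of N = 9).
Relative gaps: 0.4510, 0.0980; sum = 0.549020.
The income-gap ratio divides by q (the poor only): 0.549020 / 2 = 0.275.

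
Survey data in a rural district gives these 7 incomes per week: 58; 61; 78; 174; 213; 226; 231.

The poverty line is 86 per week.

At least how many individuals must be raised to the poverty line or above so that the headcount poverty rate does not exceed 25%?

3 of the 7 individuals are poor, so H = 3/7 = 0.429.
A headcount ratio of at most 25% allows at most ⌊0.25 × 7⌋ = 1 poor individuals.
So at least 3 − 1 = 2 must be lifted.

2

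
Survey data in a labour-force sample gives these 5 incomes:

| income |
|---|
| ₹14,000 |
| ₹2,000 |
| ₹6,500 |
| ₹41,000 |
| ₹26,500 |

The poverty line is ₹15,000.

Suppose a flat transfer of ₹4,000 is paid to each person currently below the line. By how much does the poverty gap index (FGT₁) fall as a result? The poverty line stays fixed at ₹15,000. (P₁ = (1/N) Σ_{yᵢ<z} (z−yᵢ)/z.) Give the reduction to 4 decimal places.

Before: below the line — ₹2,000, ₹6,500, ₹14,000; poverty gap index (FGT₁) = 0.300000.
After the ₹4,000 transfer: below the line — ₹6,000, ₹10,500; poverty gap index (FGT₁) = 0.180000.
Reduction = 0.300000 − 0.180000 = 0.1200.

0.1200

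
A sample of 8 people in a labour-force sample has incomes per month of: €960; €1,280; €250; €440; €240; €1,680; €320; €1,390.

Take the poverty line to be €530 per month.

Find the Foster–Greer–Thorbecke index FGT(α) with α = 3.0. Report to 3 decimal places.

0.047

Incomes under z: €240, €250, €320, €440 (q = 4 of N = 8).
Shortfall ratios: (530−240)/530 = 0.5472; (530−250)/530 = 0.5283; (530−320)/530 = 0.3962; (530−440)/530 = 0.1698.
Raised to α = 3.0: 0.16382; 0.14745; 0.06221; 0.00490.
Sum = 0.378373; FGT(3.0) = 0.378373 / 8 = 0.047.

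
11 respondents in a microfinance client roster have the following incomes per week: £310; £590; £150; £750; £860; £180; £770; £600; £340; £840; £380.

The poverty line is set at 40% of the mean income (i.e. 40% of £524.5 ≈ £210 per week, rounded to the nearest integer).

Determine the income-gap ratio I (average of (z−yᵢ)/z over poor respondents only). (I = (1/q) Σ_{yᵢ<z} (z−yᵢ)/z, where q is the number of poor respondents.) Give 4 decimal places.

0.2143

Poor units: £150, £180 (q = 2 of N = 11).
Relative gaps: 0.2857, 0.1429; sum = 0.428571.
The income-gap ratio divides by q (the poor only): 0.428571 / 2 = 0.2143.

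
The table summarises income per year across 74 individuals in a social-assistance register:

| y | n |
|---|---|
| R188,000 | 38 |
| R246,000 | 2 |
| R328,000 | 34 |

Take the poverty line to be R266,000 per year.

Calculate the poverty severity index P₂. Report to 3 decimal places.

Below z: 38×R188,000, 2×R246,000 (q = 40 of N = 74).
Shortfall ratios: (266000−188000)/266000 = 0.2932 (×38); (266000−246000)/266000 = 0.0752 (×2).
Squared: 0.0860 (×38); 0.0057 (×2).
Sum = 3.278761; P₂ = 3.278761 / 74 = 0.044.

0.044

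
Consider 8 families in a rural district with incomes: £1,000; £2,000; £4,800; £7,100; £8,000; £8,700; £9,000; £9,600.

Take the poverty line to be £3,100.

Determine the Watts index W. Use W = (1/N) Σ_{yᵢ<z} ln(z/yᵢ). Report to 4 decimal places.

0.1962

Poor units: £1,000, £2,000 (q = 2 of N = 8).
Log gaps: ln(3100/1000) = 1.1314; ln(3100/2000) = 0.4383.
W = 1.569657 / 8 = 0.1962.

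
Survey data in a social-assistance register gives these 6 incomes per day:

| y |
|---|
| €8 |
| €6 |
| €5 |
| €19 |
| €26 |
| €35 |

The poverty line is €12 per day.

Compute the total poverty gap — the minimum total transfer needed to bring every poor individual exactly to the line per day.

€17

Incomes under z: €5, €6, €8 (q = 3 of N = 6).
Individual gaps: 12−5 = 7; 12−6 = 6; 12−8 = 4.
Aggregate gap = €17.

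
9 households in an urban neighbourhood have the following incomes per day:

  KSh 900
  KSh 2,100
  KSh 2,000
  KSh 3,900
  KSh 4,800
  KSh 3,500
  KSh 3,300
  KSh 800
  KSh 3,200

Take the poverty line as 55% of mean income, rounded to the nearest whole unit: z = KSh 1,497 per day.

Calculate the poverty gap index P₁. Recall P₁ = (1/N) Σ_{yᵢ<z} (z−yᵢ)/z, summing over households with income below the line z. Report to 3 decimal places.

Poor units: KSh 800, KSh 900 (q = 2 of N = 9).
Shortfall ratios: (1497−800)/1497 = 0.4656; (1497−900)/1497 = 0.3988.
Σ = 0.864395. Dividing by the full population N = 9 gives P₁ = 0.096.

0.096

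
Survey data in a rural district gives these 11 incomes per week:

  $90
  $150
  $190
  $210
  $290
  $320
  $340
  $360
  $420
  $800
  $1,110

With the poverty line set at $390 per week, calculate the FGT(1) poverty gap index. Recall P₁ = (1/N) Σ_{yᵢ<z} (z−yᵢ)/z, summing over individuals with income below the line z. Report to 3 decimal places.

Below z: $90, $150, $190, $210, $290, $320, $340, $360 (q = 8 of N = 11).
Normalized shortfalls: (390−90)/390 = 0.7692; (390−150)/390 = 0.6154; (390−190)/390 = 0.5128; (390−210)/390 = 0.4615; (390−290)/390 = 0.2564; (390−320)/390 = 0.1795; (390−340)/390 = 0.1282; (390−360)/390 = 0.0769.
Sum of shortfalls = 3.000000; P₁ averages over all N: 3.000000 / 11 = 0.273.

0.273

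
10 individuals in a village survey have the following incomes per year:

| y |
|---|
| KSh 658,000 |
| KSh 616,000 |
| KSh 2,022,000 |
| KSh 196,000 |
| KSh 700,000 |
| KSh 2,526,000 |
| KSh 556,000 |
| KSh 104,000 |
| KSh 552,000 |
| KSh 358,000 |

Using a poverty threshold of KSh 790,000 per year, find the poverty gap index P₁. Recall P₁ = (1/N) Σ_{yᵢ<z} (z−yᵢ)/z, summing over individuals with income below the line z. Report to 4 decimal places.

0.3266

Poor units: KSh 104,000, KSh 196,000, KSh 358,000, KSh 552,000, KSh 556,000, KSh 616,000, KSh 658,000, KSh 700,000 (q = 8 of N = 10).
Normalized shortfalls: (790000−104000)/790000 = 0.8684; (790000−196000)/790000 = 0.7519; (790000−358000)/790000 = 0.5468; (790000−552000)/790000 = 0.3013; (790000−556000)/790000 = 0.2962; (790000−616000)/790000 = 0.2203; (790000−658000)/790000 = 0.1671; (790000−700000)/790000 = 0.1139.
Sum of shortfalls = 3.265823; P₁ averages over all N: 3.265823 / 10 = 0.3266.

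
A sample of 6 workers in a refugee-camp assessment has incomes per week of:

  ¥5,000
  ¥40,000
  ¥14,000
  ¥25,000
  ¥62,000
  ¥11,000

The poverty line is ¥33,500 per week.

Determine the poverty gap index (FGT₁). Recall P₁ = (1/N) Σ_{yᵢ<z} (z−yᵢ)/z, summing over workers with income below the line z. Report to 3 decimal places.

Below z: ¥5,000, ¥11,000, ¥14,000, ¥25,000 (q = 4 of N = 6).
Shortfall ratios: (33500−5000)/33500 = 0.8507; (33500−11000)/33500 = 0.6716; (33500−14000)/33500 = 0.5821; (33500−25000)/33500 = 0.2537.
Σ = 2.358209. Dividing by the full population N = 6 gives P₁ = 0.393.

0.393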